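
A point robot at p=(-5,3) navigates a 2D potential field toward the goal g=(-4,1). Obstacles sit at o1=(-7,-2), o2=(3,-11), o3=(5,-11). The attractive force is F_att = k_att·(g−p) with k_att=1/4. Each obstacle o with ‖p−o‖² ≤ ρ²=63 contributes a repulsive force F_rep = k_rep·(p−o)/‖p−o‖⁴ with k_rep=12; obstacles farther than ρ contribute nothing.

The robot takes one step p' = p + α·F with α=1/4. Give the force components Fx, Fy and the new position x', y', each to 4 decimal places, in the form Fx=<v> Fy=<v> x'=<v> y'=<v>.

F_att = 1/4·(g−p) = 1/4·(1,-2) = (0.2500,-0.5000)
o1: d²=29 ≤ ρ²=63; F_rep = 12·(2,5)/29² = (0.0285,0.0713)
o2: d²=260 > ρ²=63 → inactive
o3: d²=296 > ρ²=63 → inactive
F = F_att + ΣF_rep = (0.2785,-0.4287)
p' = p + 1/4·F = (-4.9304,2.8928)

Fx=0.2785 Fy=-0.4287 x'=-4.9304 y'=2.8928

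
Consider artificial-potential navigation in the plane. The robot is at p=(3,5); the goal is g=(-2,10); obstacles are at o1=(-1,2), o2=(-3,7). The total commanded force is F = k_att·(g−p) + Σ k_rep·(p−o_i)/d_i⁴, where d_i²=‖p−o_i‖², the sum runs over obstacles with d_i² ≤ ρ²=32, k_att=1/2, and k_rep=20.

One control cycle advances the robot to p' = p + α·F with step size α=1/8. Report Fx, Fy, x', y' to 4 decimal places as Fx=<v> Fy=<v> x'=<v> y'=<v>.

Fx=-2.3720 Fy=2.5960 x'=2.7035 y'=5.3245

F_att = 1/2·(g−p) = 1/2·(-5,5) = (-2.5000,2.5000)
o1: d²=25 ≤ ρ²=32; F_rep = 20·(4,3)/25² = (0.1280,0.0960)
o2: d²=40 > ρ²=32 → inactive
F = F_att + ΣF_rep = (-2.3720,2.5960)
p' = p + 1/8·F = (2.7035,5.3245)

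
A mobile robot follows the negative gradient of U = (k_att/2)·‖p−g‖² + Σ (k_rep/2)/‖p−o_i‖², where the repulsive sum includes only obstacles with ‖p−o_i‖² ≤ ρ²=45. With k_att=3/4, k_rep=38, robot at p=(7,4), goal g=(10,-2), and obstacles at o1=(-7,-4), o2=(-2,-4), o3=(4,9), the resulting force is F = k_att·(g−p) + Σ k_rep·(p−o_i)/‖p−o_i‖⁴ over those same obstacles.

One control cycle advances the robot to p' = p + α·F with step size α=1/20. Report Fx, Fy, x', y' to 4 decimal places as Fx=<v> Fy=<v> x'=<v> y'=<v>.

Fx=2.3486 Fy=-4.6644 x'=7.1174 y'=3.7668

F_att = 3/4·(g−p) = 3/4·(3,-6) = (2.2500,-4.5000)
o1: d²=260 > ρ²=45 → inactive
o2: d²=145 > ρ²=45 → inactive
o3: d²=34 ≤ ρ²=45; F_rep = 38·(3,-5)/34² = (0.0986,-0.1644)
F = F_att + ΣF_rep = (2.3486,-4.6644)
p' = p + 1/20·F = (7.1174,3.7668)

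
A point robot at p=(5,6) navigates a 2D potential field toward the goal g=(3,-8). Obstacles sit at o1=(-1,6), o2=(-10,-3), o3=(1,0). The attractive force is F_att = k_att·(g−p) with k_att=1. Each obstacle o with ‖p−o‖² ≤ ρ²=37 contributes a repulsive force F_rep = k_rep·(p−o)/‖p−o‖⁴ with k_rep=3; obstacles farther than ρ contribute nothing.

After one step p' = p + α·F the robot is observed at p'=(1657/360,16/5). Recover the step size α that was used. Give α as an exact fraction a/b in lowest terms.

F_att = 1·(g−p) = 1·(-2,-14) = (-2.0000,-14.0000)
o1: d²=36 ≤ ρ²=37; F_rep = 3·(6,0)/36² = (0.0139,0.0000)
o2: d²=306 > ρ²=37 → inactive
o3: d²=52 > ρ²=37 → inactive
F = F_att + ΣF_rep = (-1.9861,-14.0000)
Δp = p'−p = (-0.3972,-2.8000); α = Δx/Fx = (-143/360) / (-143/72) = 1/5
check: Δy/Fy = (-14/5) / (-14) = 1/5 ✓

α = 1/5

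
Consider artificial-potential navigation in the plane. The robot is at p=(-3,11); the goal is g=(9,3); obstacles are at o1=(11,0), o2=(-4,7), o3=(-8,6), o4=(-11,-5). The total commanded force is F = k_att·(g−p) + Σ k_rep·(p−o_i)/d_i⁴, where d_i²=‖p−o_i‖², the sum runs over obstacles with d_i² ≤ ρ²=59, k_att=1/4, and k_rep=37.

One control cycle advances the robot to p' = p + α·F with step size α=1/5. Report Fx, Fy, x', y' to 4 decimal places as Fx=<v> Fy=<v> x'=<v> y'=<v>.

F_att = 1/4·(g−p) = 1/4·(12,-8) = (3.0000,-2.0000)
o1: d²=317 > ρ²=59 → inactive
o2: d²=17 ≤ ρ²=59; F_rep = 37·(1,4)/17² = (0.1280,0.5121)
o3: d²=50 ≤ ρ²=59; F_rep = 37·(5,5)/50² = (0.0740,0.0740)
o4: d²=320 > ρ²=59 → inactive
F = F_att + ΣF_rep = (3.2020,-1.4139)
p' = p + 1/5·F = (-2.3596,10.7172)

Fx=3.2020 Fy=-1.4139 x'=-2.3596 y'=10.7172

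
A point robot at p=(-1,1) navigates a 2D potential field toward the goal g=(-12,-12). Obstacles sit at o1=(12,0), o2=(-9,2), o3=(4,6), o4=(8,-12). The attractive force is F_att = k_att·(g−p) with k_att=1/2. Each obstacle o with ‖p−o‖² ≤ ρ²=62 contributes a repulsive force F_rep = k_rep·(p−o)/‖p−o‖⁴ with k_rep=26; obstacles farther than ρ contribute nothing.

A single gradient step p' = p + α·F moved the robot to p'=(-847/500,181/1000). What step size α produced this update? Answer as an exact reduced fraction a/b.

α = 1/8

F_att = 1/2·(g−p) = 1/2·(-11,-13) = (-5.5000,-6.5000)
o1: d²=170 > ρ²=62 → inactive
o2: d²=65 > ρ²=62 → inactive
o3: d²=50 ≤ ρ²=62; F_rep = 26·(-5,-5)/50² = (-0.0520,-0.0520)
o4: d²=250 > ρ²=62 → inactive
F = F_att + ΣF_rep = (-5.5520,-6.5520)
Δp = p'−p = (-0.6940,-0.8190); α = Δx/Fx = (-347/500) / (-694/125) = 1/8
check: Δy/Fy = (-819/1000) / (-819/125) = 1/8 ✓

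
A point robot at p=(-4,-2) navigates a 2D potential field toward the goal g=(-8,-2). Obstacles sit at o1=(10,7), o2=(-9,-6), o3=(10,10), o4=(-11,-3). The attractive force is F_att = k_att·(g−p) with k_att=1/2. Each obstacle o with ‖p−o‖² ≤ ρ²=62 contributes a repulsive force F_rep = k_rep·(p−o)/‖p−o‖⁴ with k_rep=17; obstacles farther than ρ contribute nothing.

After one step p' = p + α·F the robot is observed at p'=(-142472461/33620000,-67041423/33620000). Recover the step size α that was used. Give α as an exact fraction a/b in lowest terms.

F_att = 1/2·(g−p) = 1/2·(-4,0) = (-2.0000,0.0000)
o1: d²=277 > ρ²=62 → inactive
o2: d²=41 ≤ ρ²=62; F_rep = 17·(5,4)/41² = (0.0506,0.0405)
o3: d²=340 > ρ²=62 → inactive
o4: d²=50 ≤ ρ²=62; F_rep = 17·(7,1)/50² = (0.0476,0.0068)
F = F_att + ΣF_rep = (-1.9018,0.0473)
Δp = p'−p = (-0.2377,0.0059); α = Δx/Fx = (-7992461/33620000) / (-7992461/4202500) = 1/8
check: Δy/Fy = (198577/33620000) / (198577/4202500) = 1/8 ✓

α = 1/8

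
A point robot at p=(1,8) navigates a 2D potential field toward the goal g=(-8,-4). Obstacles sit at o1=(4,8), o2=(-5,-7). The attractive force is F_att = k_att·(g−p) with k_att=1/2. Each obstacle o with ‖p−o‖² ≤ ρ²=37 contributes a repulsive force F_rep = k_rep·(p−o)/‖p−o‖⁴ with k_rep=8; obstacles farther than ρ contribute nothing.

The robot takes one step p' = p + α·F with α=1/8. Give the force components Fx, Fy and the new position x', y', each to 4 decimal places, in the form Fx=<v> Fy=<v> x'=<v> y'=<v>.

F_att = 1/2·(g−p) = 1/2·(-9,-12) = (-4.5000,-6.0000)
o1: d²=9 ≤ ρ²=37; F_rep = 8·(-3,0)/9² = (-0.2963,0.0000)
o2: d²=261 > ρ²=37 → inactive
F = F_att + ΣF_rep = (-4.7963,-6.0000)
p' = p + 1/8·F = (0.4005,7.2500)

Fx=-4.7963 Fy=-6.0000 x'=0.4005 y'=7.2500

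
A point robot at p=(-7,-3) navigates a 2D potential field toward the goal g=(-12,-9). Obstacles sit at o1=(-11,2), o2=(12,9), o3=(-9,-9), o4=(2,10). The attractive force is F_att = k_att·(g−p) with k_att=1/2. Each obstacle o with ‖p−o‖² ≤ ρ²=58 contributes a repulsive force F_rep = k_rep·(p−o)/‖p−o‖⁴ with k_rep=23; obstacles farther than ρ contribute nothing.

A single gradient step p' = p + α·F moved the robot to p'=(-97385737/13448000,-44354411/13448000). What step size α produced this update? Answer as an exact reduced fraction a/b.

α = 1/10

F_att = 1/2·(g−p) = 1/2·(-5,-6) = (-2.5000,-3.0000)
o1: d²=41 ≤ ρ²=58; F_rep = 23·(4,-5)/41² = (0.0547,-0.0684)
o2: d²=505 > ρ²=58 → inactive
o3: d²=40 ≤ ρ²=58; F_rep = 23·(2,6)/40² = (0.0288,0.0862)
o4: d²=250 > ρ²=58 → inactive
F = F_att + ΣF_rep = (-2.4165,-2.9822)
Δp = p'−p = (-0.2417,-0.2982); α = Δx/Fx = (-3249737/13448000) / (-3249737/1344800) = 1/10
check: Δy/Fy = (-4010411/13448000) / (-4010411/1344800) = 1/10 ✓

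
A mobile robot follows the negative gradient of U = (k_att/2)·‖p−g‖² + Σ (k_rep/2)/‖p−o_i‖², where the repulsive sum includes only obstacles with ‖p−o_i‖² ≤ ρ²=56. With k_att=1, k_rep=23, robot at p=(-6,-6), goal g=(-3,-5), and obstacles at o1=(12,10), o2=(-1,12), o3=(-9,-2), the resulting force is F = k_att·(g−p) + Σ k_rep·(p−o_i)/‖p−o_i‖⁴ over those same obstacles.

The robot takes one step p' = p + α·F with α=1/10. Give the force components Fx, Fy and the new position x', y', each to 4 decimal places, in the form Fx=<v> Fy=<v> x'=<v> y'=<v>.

F_att = 1·(g−p) = 1·(3,1) = (3.0000,1.0000)
o1: d²=580 > ρ²=56 → inactive
o2: d²=349 > ρ²=56 → inactive
o3: d²=25 ≤ ρ²=56; F_rep = 23·(3,-4)/25² = (0.1104,-0.1472)
F = F_att + ΣF_rep = (3.1104,0.8528)
p' = p + 1/10·F = (-5.6890,-5.9147)

Fx=3.1104 Fy=0.8528 x'=-5.6890 y'=-5.9147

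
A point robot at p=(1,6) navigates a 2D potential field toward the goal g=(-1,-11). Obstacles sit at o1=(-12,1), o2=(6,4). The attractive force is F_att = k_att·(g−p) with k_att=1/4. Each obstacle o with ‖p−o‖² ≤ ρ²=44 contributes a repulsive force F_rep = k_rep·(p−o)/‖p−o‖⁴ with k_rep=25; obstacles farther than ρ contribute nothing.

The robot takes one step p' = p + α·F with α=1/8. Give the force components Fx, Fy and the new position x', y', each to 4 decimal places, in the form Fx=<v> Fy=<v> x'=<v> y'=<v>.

Fx=-0.6486 Fy=-4.1905 x'=0.9189 y'=5.4762

F_att = 1/4·(g−p) = 1/4·(-2,-17) = (-0.5000,-4.2500)
o1: d²=194 > ρ²=44 → inactive
o2: d²=29 ≤ ρ²=44; F_rep = 25·(-5,2)/29² = (-0.1486,0.0595)
F = F_att + ΣF_rep = (-0.6486,-4.1905)
p' = p + 1/8·F = (0.9189,5.4762)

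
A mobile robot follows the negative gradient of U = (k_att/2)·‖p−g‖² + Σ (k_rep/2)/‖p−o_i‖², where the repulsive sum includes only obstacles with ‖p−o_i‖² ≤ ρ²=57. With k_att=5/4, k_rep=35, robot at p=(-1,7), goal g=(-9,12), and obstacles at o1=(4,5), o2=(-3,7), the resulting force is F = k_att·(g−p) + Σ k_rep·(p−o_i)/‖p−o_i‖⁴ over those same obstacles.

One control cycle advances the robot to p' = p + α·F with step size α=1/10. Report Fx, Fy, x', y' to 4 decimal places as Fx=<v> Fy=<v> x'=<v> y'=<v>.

Fx=-5.8331 Fy=6.3332 x'=-1.5833 y'=7.6333

F_att = 5/4·(g−p) = 5/4·(-8,5) = (-10.0000,6.2500)
o1: d²=29 ≤ ρ²=57; F_rep = 35·(-5,2)/29² = (-0.2081,0.0832)
o2: d²=4 ≤ ρ²=57; F_rep = 35·(2,0)/4² = (4.3750,0.0000)
F = F_att + ΣF_rep = (-5.8331,6.3332)
p' = p + 1/10·F = (-1.5833,7.6333)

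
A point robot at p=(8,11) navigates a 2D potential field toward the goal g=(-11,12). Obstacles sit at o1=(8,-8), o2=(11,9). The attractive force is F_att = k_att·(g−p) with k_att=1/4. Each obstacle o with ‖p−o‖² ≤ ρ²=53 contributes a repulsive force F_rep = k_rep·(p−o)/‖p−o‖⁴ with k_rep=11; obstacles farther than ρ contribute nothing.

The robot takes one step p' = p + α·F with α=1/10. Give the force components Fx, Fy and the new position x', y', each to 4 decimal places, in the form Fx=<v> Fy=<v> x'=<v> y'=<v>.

F_att = 1/4·(g−p) = 1/4·(-19,1) = (-4.7500,0.2500)
o1: d²=361 > ρ²=53 → inactive
o2: d²=13 ≤ ρ²=53; F_rep = 11·(-3,2)/13² = (-0.1953,0.1302)
F = F_att + ΣF_rep = (-4.9453,0.3802)
p' = p + 1/10·F = (7.5055,11.0380)

Fx=-4.9453 Fy=0.3802 x'=7.5055 y'=11.0380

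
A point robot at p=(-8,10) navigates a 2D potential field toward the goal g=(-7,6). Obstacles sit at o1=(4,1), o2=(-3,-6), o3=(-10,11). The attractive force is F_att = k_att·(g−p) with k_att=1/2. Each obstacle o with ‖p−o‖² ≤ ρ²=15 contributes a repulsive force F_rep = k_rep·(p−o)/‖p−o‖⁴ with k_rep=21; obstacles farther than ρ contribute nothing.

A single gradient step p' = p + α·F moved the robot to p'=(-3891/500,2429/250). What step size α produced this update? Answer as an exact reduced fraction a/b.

α = 1/10

F_att = 1/2·(g−p) = 1/2·(1,-4) = (0.5000,-2.0000)
o1: d²=225 > ρ²=15 → inactive
o2: d²=281 > ρ²=15 → inactive
o3: d²=5 ≤ ρ²=15; F_rep = 21·(2,-1)/5² = (1.6800,-0.8400)
F = F_att + ΣF_rep = (2.1800,-2.8400)
Δp = p'−p = (0.2180,-0.2840); α = Δx/Fx = (109/500) / (109/50) = 1/10
check: Δy/Fy = (-71/250) / (-71/25) = 1/10 ✓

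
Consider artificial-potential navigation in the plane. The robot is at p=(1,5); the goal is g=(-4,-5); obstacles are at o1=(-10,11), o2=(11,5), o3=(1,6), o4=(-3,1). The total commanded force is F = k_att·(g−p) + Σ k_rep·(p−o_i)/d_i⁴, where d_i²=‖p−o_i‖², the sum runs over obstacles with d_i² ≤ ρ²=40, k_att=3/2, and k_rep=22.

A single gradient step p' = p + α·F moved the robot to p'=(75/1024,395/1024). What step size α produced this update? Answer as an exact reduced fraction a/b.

F_att = 3/2·(g−p) = 3/2·(-5,-10) = (-7.5000,-15.0000)
o1: d²=157 > ρ²=40 → inactive
o2: d²=100 > ρ²=40 → inactive
o3: d²=1 ≤ ρ²=40; F_rep = 22·(0,-1)/1² = (0.0000,-22.0000)
o4: d²=32 ≤ ρ²=40; F_rep = 22·(4,4)/32² = (0.0859,0.0859)
F = F_att + ΣF_rep = (-7.4141,-36.9141)
Δp = p'−p = (-0.9268,-4.6143); α = Δx/Fx = (-949/1024) / (-949/128) = 1/8
check: Δy/Fy = (-4725/1024) / (-4725/128) = 1/8 ✓

α = 1/8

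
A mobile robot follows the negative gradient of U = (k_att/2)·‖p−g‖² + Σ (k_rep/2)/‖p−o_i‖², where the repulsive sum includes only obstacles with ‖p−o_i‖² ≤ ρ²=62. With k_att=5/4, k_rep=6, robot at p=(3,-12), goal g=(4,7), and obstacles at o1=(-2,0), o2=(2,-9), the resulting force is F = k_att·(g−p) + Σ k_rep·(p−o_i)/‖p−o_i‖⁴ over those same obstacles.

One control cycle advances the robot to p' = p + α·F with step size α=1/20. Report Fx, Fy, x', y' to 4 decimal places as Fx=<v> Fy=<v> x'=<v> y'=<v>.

Fx=1.3100 Fy=23.5700 x'=3.0655 y'=-10.8215

F_att = 5/4·(g−p) = 5/4·(1,19) = (1.2500,23.7500)
o1: d²=169 > ρ²=62 → inactive
o2: d²=10 ≤ ρ²=62; F_rep = 6·(1,-3)/10² = (0.0600,-0.1800)
F = F_att + ΣF_rep = (1.3100,23.5700)
p' = p + 1/20·F = (3.0655,-10.8215)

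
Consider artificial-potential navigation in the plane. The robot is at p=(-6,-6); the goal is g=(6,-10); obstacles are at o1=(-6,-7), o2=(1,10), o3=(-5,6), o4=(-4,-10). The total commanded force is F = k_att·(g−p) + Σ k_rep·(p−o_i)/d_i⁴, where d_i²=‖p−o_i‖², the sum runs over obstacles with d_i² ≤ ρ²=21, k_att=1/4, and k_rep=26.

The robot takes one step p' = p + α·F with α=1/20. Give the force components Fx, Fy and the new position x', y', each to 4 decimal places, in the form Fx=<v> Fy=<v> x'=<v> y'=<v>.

Fx=2.8700 Fy=25.2600 x'=-5.8565 y'=-4.7370

F_att = 1/4·(g−p) = 1/4·(12,-4) = (3.0000,-1.0000)
o1: d²=1 ≤ ρ²=21; F_rep = 26·(0,1)/1² = (0.0000,26.0000)
o2: d²=305 > ρ²=21 → inactive
o3: d²=145 > ρ²=21 → inactive
o4: d²=20 ≤ ρ²=21; F_rep = 26·(-2,4)/20² = (-0.1300,0.2600)
F = F_att + ΣF_rep = (2.8700,25.2600)
p' = p + 1/20·F = (-5.8565,-4.7370)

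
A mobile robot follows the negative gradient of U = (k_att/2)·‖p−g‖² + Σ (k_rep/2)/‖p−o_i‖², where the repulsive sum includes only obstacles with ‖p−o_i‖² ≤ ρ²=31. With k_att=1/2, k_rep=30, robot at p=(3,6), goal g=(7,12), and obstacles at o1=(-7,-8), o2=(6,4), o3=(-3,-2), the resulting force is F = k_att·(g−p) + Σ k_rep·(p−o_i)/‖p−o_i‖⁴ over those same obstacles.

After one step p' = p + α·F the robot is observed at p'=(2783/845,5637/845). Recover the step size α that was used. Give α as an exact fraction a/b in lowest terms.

α = 1/5

F_att = 1/2·(g−p) = 1/2·(4,6) = (2.0000,3.0000)
o1: d²=296 > ρ²=31 → inactive
o2: d²=13 ≤ ρ²=31; F_rep = 30·(-3,2)/13² = (-0.5325,0.3550)
o3: d²=100 > ρ²=31 → inactive
F = F_att + ΣF_rep = (1.4675,3.3550)
Δp = p'−p = (0.2935,0.6710); α = Δx/Fx = (248/845) / (248/169) = 1/5
check: Δy/Fy = (567/845) / (567/169) = 1/5 ✓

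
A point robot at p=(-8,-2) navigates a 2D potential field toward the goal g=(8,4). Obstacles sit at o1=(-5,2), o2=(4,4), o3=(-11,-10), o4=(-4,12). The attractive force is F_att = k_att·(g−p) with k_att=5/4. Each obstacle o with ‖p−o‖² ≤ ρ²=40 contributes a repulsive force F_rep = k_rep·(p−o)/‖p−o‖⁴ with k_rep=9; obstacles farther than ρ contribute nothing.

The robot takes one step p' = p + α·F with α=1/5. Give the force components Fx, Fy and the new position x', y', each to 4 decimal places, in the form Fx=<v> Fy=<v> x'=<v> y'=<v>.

F_att = 5/4·(g−p) = 5/4·(16,6) = (20.0000,7.5000)
o1: d²=25 ≤ ρ²=40; F_rep = 9·(-3,-4)/25² = (-0.0432,-0.0576)
o2: d²=180 > ρ²=40 → inactive
o3: d²=73 > ρ²=40 → inactive
o4: d²=212 > ρ²=40 → inactive
F = F_att + ΣF_rep = (19.9568,7.4424)
p' = p + 1/5·F = (-4.0086,-0.5115)

Fx=19.9568 Fy=7.4424 x'=-4.0086 y'=-0.5115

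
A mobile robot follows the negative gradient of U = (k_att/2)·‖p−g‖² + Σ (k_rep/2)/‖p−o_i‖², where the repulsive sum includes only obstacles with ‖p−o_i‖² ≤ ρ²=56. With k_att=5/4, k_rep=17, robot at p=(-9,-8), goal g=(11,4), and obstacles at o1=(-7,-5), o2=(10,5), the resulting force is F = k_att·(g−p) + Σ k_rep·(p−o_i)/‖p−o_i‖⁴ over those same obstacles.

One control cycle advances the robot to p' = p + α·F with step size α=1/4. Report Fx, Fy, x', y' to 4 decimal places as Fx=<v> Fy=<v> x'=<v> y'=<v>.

Fx=24.7988 Fy=14.6982 x'=-2.8003 y'=-4.3254

F_att = 5/4·(g−p) = 5/4·(20,12) = (25.0000,15.0000)
o1: d²=13 ≤ ρ²=56; F_rep = 17·(-2,-3)/13² = (-0.2012,-0.3018)
o2: d²=530 > ρ²=56 → inactive
F = F_att + ΣF_rep = (24.7988,14.6982)
p' = p + 1/4·F = (-2.8003,-4.3254)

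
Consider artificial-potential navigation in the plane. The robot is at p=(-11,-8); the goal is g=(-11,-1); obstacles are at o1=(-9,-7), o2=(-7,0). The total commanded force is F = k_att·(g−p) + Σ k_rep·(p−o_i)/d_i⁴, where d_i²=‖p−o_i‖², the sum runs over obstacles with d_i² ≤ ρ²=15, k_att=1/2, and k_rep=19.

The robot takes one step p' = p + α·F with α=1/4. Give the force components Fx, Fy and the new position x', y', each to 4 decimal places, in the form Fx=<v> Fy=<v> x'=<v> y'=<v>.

F_att = 1/2·(g−p) = 1/2·(0,7) = (0.0000,3.5000)
o1: d²=5 ≤ ρ²=15; F_rep = 19·(-2,-1)/5² = (-1.5200,-0.7600)
o2: d²=80 > ρ²=15 → inactive
F = F_att + ΣF_rep = (-1.5200,2.7400)
p' = p + 1/4·F = (-11.3800,-7.3150)

Fx=-1.5200 Fy=2.7400 x'=-11.3800 y'=-7.3150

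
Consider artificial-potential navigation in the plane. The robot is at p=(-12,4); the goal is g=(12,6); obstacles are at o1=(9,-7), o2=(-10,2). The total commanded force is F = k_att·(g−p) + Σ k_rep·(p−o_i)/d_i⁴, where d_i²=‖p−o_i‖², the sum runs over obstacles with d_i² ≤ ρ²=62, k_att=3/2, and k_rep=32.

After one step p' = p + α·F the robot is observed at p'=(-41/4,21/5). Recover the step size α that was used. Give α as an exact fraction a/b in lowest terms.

F_att = 3/2·(g−p) = 3/2·(24,2) = (36.0000,3.0000)
o1: d²=562 > ρ²=62 → inactive
o2: d²=8 ≤ ρ²=62; F_rep = 32·(-2,2)/8² = (-1.0000,1.0000)
F = F_att + ΣF_rep = (35.0000,4.0000)
Δp = p'−p = (1.7500,0.2000); α = Δx/Fx = (7/4) / (35) = 1/20
check: Δy/Fy = (1/5) / (4) = 1/20 ✓

α = 1/20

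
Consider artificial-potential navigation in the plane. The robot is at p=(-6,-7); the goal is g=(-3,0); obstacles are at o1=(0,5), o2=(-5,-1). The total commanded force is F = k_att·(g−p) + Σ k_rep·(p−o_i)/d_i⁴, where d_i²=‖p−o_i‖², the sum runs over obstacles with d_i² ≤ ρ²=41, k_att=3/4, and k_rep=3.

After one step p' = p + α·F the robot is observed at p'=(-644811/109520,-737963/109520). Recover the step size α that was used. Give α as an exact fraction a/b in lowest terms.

F_att = 3/4·(g−p) = 3/4·(3,7) = (2.2500,5.2500)
o1: d²=180 > ρ²=41 → inactive
o2: d²=37 ≤ ρ²=41; F_rep = 3·(-1,-6)/37² = (-0.0022,-0.0131)
F = F_att + ΣF_rep = (2.2478,5.2369)
Δp = p'−p = (0.1124,0.2618); α = Δx/Fx = (12309/109520) / (12309/5476) = 1/20
check: Δy/Fy = (28677/109520) / (28677/5476) = 1/20 ✓

α = 1/20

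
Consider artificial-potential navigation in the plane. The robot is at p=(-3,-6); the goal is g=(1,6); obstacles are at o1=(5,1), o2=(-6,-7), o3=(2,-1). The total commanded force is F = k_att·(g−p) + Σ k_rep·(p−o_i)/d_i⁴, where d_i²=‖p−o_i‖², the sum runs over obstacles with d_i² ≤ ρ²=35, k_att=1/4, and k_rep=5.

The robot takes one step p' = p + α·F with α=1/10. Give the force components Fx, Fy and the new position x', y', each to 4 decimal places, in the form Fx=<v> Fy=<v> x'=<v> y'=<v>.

Fx=1.1500 Fy=3.0500 x'=-2.8850 y'=-5.6950

F_att = 1/4·(g−p) = 1/4·(4,12) = (1.0000,3.0000)
o1: d²=113 > ρ²=35 → inactive
o2: d²=10 ≤ ρ²=35; F_rep = 5·(3,1)/10² = (0.1500,0.0500)
o3: d²=50 > ρ²=35 → inactive
F = F_att + ΣF_rep = (1.1500,3.0500)
p' = p + 1/10·F = (-2.8850,-5.6950)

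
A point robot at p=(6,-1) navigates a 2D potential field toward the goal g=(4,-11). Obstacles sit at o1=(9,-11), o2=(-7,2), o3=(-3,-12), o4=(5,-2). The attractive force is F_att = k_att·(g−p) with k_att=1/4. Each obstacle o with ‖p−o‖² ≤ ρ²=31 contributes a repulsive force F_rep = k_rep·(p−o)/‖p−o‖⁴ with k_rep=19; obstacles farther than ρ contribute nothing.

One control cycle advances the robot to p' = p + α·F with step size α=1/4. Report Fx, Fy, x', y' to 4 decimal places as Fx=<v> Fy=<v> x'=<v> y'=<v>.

Fx=4.2500 Fy=2.2500 x'=7.0625 y'=-0.4375

F_att = 1/4·(g−p) = 1/4·(-2,-10) = (-0.5000,-2.5000)
o1: d²=109 > ρ²=31 → inactive
o2: d²=178 > ρ²=31 → inactive
o3: d²=202 > ρ²=31 → inactive
o4: d²=2 ≤ ρ²=31; F_rep = 19·(1,1)/2² = (4.7500,4.7500)
F = F_att + ΣF_rep = (4.2500,2.2500)
p' = p + 1/4·F = (7.0625,-0.4375)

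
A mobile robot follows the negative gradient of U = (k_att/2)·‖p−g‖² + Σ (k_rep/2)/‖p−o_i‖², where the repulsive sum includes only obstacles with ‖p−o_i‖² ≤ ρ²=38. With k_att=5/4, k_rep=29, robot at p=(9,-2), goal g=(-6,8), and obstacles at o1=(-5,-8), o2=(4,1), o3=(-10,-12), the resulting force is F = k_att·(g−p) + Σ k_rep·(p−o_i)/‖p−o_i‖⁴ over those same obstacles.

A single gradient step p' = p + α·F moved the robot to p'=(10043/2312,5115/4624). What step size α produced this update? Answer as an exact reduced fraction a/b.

F_att = 5/4·(g−p) = 5/4·(-15,10) = (-18.7500,12.5000)
o1: d²=232 > ρ²=38 → inactive
o2: d²=34 ≤ ρ²=38; F_rep = 29·(5,-3)/34² = (0.1254,-0.0753)
o3: d²=461 > ρ²=38 → inactive
F = F_att + ΣF_rep = (-18.6246,12.4247)
Δp = p'−p = (-4.6561,3.1062); α = Δx/Fx = (-10765/2312) / (-10765/578) = 1/4
check: Δy/Fy = (14363/4624) / (14363/1156) = 1/4 ✓

α = 1/4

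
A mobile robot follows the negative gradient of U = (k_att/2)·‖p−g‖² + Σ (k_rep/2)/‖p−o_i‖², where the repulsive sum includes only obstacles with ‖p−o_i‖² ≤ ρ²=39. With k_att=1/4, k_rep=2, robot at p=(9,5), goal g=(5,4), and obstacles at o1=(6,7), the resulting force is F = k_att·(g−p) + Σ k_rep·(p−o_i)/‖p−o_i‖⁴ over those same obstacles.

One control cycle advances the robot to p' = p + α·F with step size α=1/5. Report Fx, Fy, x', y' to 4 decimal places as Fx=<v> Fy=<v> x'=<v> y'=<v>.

F_att = 1/4·(g−p) = 1/4·(-4,-1) = (-1.0000,-0.2500)
o1: d²=13 ≤ ρ²=39; F_rep = 2·(3,-2)/13² = (0.0355,-0.0237)
F = F_att + ΣF_rep = (-0.9645,-0.2737)
p' = p + 1/5·F = (8.8071,4.9453)

Fx=-0.9645 Fy=-0.2737 x'=8.8071 y'=4.9453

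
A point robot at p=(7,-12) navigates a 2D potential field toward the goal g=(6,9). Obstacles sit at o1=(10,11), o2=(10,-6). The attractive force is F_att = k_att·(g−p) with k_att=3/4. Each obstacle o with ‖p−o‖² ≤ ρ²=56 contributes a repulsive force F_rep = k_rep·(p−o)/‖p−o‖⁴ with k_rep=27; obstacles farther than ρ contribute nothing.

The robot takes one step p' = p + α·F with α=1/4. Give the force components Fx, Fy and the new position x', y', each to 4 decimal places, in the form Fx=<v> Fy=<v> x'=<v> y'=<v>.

Fx=-0.7900 Fy=15.6700 x'=6.8025 y'=-8.0825

F_att = 3/4·(g−p) = 3/4·(-1,21) = (-0.7500,15.7500)
o1: d²=538 > ρ²=56 → inactive
o2: d²=45 ≤ ρ²=56; F_rep = 27·(-3,-6)/45² = (-0.0400,-0.0800)
F = F_att + ΣF_rep = (-0.7900,15.6700)
p' = p + 1/4·F = (6.8025,-8.0825)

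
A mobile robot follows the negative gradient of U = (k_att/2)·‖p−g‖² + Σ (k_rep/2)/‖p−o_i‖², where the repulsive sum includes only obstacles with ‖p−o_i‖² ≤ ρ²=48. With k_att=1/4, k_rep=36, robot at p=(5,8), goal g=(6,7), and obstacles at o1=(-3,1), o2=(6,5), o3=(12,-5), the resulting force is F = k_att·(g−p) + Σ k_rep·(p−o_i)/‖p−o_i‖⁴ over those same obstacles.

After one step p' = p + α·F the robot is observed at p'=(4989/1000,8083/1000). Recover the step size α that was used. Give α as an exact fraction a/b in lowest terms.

F_att = 1/4·(g−p) = 1/4·(1,-1) = (0.2500,-0.2500)
o1: d²=113 > ρ²=48 → inactive
o2: d²=10 ≤ ρ²=48; F_rep = 36·(-1,3)/10² = (-0.3600,1.0800)
o3: d²=218 > ρ²=48 → inactive
F = F_att + ΣF_rep = (-0.1100,0.8300)
Δp = p'−p = (-0.0110,0.0830); α = Δx/Fx = (-11/1000) / (-11/100) = 1/10
check: Δy/Fy = (83/1000) / (83/100) = 1/10 ✓

α = 1/10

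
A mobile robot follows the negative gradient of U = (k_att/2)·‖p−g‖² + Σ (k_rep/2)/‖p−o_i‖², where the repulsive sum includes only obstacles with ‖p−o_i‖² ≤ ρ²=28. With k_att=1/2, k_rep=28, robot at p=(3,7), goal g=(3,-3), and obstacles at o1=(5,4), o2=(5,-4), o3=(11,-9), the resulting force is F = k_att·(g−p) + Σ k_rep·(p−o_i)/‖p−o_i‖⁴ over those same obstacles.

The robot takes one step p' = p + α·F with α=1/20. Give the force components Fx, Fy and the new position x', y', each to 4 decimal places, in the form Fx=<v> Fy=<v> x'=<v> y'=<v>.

F_att = 1/2·(g−p) = 1/2·(0,-10) = (0.0000,-5.0000)
o1: d²=13 ≤ ρ²=28; F_rep = 28·(-2,3)/13² = (-0.3314,0.4970)
o2: d²=125 > ρ²=28 → inactive
o3: d²=320 > ρ²=28 → inactive
F = F_att + ΣF_rep = (-0.3314,-4.5030)
p' = p + 1/20·F = (2.9834,6.7749)

Fx=-0.3314 Fy=-4.5030 x'=2.9834 y'=6.7749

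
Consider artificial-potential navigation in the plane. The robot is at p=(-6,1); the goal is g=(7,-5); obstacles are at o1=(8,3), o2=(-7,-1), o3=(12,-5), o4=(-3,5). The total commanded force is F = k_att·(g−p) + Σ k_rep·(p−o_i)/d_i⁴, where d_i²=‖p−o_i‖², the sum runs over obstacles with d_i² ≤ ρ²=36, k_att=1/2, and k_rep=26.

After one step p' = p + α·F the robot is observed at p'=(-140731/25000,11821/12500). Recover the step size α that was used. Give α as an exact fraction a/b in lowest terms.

α = 1/20

F_att = 1/2·(g−p) = 1/2·(13,-6) = (6.5000,-3.0000)
o1: d²=200 > ρ²=36 → inactive
o2: d²=5 ≤ ρ²=36; F_rep = 26·(1,2)/5² = (1.0400,2.0800)
o3: d²=360 > ρ²=36 → inactive
o4: d²=25 ≤ ρ²=36; F_rep = 26·(-3,-4)/25² = (-0.1248,-0.1664)
F = F_att + ΣF_rep = (7.4152,-1.0864)
Δp = p'−p = (0.3708,-0.0543); α = Δx/Fx = (9269/25000) / (9269/1250) = 1/20
check: Δy/Fy = (-679/12500) / (-679/625) = 1/20 ✓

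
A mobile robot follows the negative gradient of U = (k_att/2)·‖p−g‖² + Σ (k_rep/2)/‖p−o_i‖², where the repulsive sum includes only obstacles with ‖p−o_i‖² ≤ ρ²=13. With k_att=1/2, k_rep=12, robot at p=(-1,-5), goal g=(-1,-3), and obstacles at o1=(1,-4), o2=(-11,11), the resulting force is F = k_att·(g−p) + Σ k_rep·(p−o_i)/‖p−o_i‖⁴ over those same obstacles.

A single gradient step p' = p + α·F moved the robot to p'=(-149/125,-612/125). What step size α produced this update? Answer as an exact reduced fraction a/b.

α = 1/5

F_att = 1/2·(g−p) = 1/2·(0,2) = (0.0000,1.0000)
o1: d²=5 ≤ ρ²=13; F_rep = 12·(-2,-1)/5² = (-0.9600,-0.4800)
o2: d²=356 > ρ²=13 → inactive
F = F_att + ΣF_rep = (-0.9600,0.5200)
Δp = p'−p = (-0.1920,0.1040); α = Δx/Fx = (-24/125) / (-24/25) = 1/5
check: Δy/Fy = (13/125) / (13/25) = 1/5 ✓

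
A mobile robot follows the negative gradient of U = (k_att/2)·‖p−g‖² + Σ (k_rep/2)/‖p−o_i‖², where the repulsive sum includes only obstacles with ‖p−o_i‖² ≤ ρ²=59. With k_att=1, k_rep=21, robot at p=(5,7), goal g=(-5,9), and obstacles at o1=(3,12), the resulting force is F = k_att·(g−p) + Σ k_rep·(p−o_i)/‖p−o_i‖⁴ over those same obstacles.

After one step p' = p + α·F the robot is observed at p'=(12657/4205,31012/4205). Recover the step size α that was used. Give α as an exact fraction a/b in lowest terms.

α = 1/5

F_att = 1·(g−p) = 1·(-10,2) = (-10.0000,2.0000)
o1: d²=29 ≤ ρ²=59; F_rep = 21·(2,-5)/29² = (0.0499,-0.1249)
F = F_att + ΣF_rep = (-9.9501,1.8751)
Δp = p'−p = (-1.9900,0.3750); α = Δx/Fx = (-8368/4205) / (-8368/841) = 1/5
check: Δy/Fy = (1577/4205) / (1577/841) = 1/5 ✓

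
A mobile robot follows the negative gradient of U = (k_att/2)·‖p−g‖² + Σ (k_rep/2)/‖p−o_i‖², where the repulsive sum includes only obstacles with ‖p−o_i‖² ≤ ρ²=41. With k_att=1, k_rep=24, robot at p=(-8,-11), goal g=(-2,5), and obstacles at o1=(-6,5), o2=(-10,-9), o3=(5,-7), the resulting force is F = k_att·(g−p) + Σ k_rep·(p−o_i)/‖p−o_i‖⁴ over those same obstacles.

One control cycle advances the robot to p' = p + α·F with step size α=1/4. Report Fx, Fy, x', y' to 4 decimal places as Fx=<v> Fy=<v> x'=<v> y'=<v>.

F_att = 1·(g−p) = 1·(6,16) = (6.0000,16.0000)
o1: d²=260 > ρ²=41 → inactive
o2: d²=8 ≤ ρ²=41; F_rep = 24·(2,-2)/8² = (0.7500,-0.7500)
o3: d²=185 > ρ²=41 → inactive
F = F_att + ΣF_rep = (6.7500,15.2500)
p' = p + 1/4·F = (-6.3125,-7.1875)

Fx=6.7500 Fy=15.2500 x'=-6.3125 y'=-7.1875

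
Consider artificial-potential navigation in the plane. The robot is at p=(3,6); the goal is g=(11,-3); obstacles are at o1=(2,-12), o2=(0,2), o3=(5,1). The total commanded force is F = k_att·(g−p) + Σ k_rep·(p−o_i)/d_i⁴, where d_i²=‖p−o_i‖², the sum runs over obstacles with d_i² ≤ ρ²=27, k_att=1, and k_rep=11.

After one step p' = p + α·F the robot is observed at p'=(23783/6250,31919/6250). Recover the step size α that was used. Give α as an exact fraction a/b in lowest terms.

F_att = 1·(g−p) = 1·(8,-9) = (8.0000,-9.0000)
o1: d²=325 > ρ²=27 → inactive
o2: d²=25 ≤ ρ²=27; F_rep = 11·(3,4)/25² = (0.0528,0.0704)
o3: d²=29 > ρ²=27 → inactive
F = F_att + ΣF_rep = (8.0528,-8.9296)
Δp = p'−p = (0.8053,-0.8930); α = Δx/Fx = (5033/6250) / (5033/625) = 1/10
check: Δy/Fy = (-5581/6250) / (-5581/625) = 1/10 ✓

α = 1/10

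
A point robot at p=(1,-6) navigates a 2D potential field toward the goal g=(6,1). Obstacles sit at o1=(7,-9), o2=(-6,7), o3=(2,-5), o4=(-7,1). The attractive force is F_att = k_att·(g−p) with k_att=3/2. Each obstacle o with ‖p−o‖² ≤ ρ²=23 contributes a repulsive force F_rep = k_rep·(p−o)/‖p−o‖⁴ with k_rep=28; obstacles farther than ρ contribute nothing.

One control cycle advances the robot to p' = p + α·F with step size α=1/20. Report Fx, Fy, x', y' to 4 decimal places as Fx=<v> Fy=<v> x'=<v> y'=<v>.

Fx=0.5000 Fy=3.5000 x'=1.0250 y'=-5.8250

F_att = 3/2·(g−p) = 3/2·(5,7) = (7.5000,10.5000)
o1: d²=45 > ρ²=23 → inactive
o2: d²=218 > ρ²=23 → inactive
o3: d²=2 ≤ ρ²=23; F_rep = 28·(-1,-1)/2² = (-7.0000,-7.0000)
o4: d²=113 > ρ²=23 → inactive
F = F_att + ΣF_rep = (0.5000,3.5000)
p' = p + 1/20·F = (1.0250,-5.8250)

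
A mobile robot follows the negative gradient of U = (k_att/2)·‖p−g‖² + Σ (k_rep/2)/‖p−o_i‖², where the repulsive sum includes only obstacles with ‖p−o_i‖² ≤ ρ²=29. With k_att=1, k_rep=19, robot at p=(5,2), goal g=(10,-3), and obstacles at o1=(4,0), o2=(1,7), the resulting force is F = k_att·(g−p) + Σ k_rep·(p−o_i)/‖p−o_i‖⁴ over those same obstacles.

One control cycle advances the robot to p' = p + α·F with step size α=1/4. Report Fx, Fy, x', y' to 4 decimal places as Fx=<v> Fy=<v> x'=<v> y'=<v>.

F_att = 1·(g−p) = 1·(5,-5) = (5.0000,-5.0000)
o1: d²=5 ≤ ρ²=29; F_rep = 19·(1,2)/5² = (0.7600,1.5200)
o2: d²=41 > ρ²=29 → inactive
F = F_att + ΣF_rep = (5.7600,-3.4800)
p' = p + 1/4·F = (6.4400,1.1300)

Fx=5.7600 Fy=-3.4800 x'=6.4400 y'=1.1300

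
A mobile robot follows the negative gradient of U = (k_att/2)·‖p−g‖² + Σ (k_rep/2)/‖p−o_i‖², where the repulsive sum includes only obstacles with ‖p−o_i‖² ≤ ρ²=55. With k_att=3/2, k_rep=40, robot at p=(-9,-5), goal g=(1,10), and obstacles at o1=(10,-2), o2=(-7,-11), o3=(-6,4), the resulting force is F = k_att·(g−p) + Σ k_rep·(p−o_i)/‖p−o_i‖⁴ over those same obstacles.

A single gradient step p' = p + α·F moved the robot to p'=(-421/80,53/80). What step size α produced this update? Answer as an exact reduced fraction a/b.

F_att = 3/2·(g−p) = 3/2·(10,15) = (15.0000,22.5000)
o1: d²=370 > ρ²=55 → inactive
o2: d²=40 ≤ ρ²=55; F_rep = 40·(-2,6)/40² = (-0.0500,0.1500)
o3: d²=90 > ρ²=55 → inactive
F = F_att + ΣF_rep = (14.9500,22.6500)
Δp = p'−p = (3.7375,5.6625); α = Δx/Fx = (299/80) / (299/20) = 1/4
check: Δy/Fy = (453/80) / (453/20) = 1/4 ✓

α = 1/4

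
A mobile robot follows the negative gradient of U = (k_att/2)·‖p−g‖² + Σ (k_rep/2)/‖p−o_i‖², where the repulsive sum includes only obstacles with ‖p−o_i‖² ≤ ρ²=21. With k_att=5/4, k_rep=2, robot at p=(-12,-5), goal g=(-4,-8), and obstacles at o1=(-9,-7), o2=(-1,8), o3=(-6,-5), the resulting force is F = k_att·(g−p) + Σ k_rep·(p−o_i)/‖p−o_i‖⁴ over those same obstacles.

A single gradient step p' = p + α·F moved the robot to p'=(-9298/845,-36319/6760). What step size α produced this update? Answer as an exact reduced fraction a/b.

α = 1/10

F_att = 5/4·(g−p) = 5/4·(8,-3) = (10.0000,-3.7500)
o1: d²=13 ≤ ρ²=21; F_rep = 2·(-3,2)/13² = (-0.0355,0.0237)
o2: d²=290 > ρ²=21 → inactive
o3: d²=36 > ρ²=21 → inactive
F = F_att + ΣF_rep = (9.9645,-3.7263)
Δp = p'−p = (0.9964,-0.3726); α = Δx/Fx = (842/845) / (1684/169) = 1/10
check: Δy/Fy = (-2519/6760) / (-2519/676) = 1/10 ✓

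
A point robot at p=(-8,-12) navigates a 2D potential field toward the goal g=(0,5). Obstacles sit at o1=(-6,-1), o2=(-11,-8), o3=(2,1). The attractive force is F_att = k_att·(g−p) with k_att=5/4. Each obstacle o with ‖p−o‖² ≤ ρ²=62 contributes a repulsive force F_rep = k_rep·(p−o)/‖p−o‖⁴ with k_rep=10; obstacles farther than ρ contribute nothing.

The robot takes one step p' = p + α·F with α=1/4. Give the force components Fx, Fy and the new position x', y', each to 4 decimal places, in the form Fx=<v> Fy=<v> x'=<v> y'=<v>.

Fx=10.0480 Fy=21.1860 x'=-5.4880 y'=-6.7035

F_att = 5/4·(g−p) = 5/4·(8,17) = (10.0000,21.2500)
o1: d²=125 > ρ²=62 → inactive
o2: d²=25 ≤ ρ²=62; F_rep = 10·(3,-4)/25² = (0.0480,-0.0640)
o3: d²=269 > ρ²=62 → inactive
F = F_att + ΣF_rep = (10.0480,21.1860)
p' = p + 1/4·F = (-5.4880,-6.7035)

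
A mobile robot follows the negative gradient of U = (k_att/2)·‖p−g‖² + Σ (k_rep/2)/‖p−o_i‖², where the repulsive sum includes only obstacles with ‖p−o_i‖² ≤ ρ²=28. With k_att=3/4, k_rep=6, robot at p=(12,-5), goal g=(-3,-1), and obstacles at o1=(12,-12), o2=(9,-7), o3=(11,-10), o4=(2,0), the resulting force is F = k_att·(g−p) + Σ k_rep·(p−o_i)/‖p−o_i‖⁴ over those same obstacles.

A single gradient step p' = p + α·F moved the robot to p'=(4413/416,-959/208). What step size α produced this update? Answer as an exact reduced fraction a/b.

F_att = 3/4·(g−p) = 3/4·(-15,4) = (-11.2500,3.0000)
o1: d²=49 > ρ²=28 → inactive
o2: d²=13 ≤ ρ²=28; F_rep = 6·(3,2)/13² = (0.1065,0.0710)
o3: d²=26 ≤ ρ²=28; F_rep = 6·(1,5)/26² = (0.0089,0.0444)
o4: d²=125 > ρ²=28 → inactive
F = F_att + ΣF_rep = (-11.1346,3.1154)
Δp = p'−p = (-1.3918,0.3894); α = Δx/Fx = (-579/416) / (-579/52) = 1/8
check: Δy/Fy = (81/208) / (81/26) = 1/8 ✓

α = 1/8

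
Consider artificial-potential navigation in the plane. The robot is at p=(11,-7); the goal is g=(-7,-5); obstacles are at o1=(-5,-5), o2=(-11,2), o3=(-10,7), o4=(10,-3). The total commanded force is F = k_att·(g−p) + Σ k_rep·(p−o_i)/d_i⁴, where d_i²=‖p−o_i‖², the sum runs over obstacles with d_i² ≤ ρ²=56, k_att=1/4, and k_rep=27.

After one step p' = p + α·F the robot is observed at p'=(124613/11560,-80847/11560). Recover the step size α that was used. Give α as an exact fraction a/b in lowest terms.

α = 1/20

F_att = 1/4·(g−p) = 1/4·(-18,2) = (-4.5000,0.5000)
o1: d²=260 > ρ²=56 → inactive
o2: d²=565 > ρ²=56 → inactive
o3: d²=637 > ρ²=56 → inactive
o4: d²=17 ≤ ρ²=56; F_rep = 27·(1,-4)/17² = (0.0934,-0.3737)
F = F_att + ΣF_rep = (-4.4066,0.1263)
Δp = p'−p = (-0.2203,0.0063); α = Δx/Fx = (-2547/11560) / (-2547/578) = 1/20
check: Δy/Fy = (73/11560) / (73/578) = 1/20 ✓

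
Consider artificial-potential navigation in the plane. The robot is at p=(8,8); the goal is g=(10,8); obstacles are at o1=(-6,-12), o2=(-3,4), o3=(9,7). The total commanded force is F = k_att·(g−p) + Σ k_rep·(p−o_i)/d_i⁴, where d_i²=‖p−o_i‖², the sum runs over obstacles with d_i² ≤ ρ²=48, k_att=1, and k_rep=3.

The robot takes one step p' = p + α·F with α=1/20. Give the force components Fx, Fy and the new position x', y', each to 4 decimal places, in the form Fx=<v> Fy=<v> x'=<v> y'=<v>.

Fx=1.2500 Fy=0.7500 x'=8.0625 y'=8.0375

F_att = 1·(g−p) = 1·(2,0) = (2.0000,0.0000)
o1: d²=596 > ρ²=48 → inactive
o2: d²=137 > ρ²=48 → inactive
o3: d²=2 ≤ ρ²=48; F_rep = 3·(-1,1)/2² = (-0.7500,0.7500)
F = F_att + ΣF_rep = (1.2500,0.7500)
p' = p + 1/20·F = (8.0625,8.0375)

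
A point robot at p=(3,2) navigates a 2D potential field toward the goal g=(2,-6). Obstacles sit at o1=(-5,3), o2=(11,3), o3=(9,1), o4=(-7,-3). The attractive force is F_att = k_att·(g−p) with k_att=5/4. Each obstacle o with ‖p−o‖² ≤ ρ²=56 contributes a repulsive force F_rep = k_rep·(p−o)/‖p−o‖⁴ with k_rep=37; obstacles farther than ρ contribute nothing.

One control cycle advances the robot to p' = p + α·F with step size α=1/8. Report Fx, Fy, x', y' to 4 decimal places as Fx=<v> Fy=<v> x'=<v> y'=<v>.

F_att = 5/4·(g−p) = 5/4·(-1,-8) = (-1.2500,-10.0000)
o1: d²=65 > ρ²=56 → inactive
o2: d²=65 > ρ²=56 → inactive
o3: d²=37 ≤ ρ²=56; F_rep = 37·(-6,1)/37² = (-0.1622,0.0270)
o4: d²=125 > ρ²=56 → inactive
F = F_att + ΣF_rep = (-1.4122,-9.9730)
p' = p + 1/8·F = (2.8235,0.7534)

Fx=-1.4122 Fy=-9.9730 x'=2.8235 y'=0.7534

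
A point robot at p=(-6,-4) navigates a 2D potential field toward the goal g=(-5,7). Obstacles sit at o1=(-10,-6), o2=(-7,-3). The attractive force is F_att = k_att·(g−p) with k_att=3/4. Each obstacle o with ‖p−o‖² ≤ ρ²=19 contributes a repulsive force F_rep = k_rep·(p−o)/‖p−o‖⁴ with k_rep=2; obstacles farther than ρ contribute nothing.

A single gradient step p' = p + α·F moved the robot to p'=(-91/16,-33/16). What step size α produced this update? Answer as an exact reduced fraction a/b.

α = 1/4

F_att = 3/4·(g−p) = 3/4·(1,11) = (0.7500,8.2500)
o1: d²=20 > ρ²=19 → inactive
o2: d²=2 ≤ ρ²=19; F_rep = 2·(1,-1)/2² = (0.5000,-0.5000)
F = F_att + ΣF_rep = (1.2500,7.7500)
Δp = p'−p = (0.3125,1.9375); α = Δx/Fx = (5/16) / (5/4) = 1/4
check: Δy/Fy = (31/16) / (31/4) = 1/4 ✓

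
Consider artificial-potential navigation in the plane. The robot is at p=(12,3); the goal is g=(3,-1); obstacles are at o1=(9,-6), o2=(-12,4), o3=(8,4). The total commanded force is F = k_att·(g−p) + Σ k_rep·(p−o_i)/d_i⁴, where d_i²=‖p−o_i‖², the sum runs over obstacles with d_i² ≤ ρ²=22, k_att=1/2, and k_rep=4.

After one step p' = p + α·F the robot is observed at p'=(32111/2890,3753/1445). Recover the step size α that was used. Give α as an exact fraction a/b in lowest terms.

F_att = 1/2·(g−p) = 1/2·(-9,-4) = (-4.5000,-2.0000)
o1: d²=90 > ρ²=22 → inactive
o2: d²=577 > ρ²=22 → inactive
o3: d²=17 ≤ ρ²=22; F_rep = 4·(4,-1)/17² = (0.0554,-0.0138)
F = F_att + ΣF_rep = (-4.4446,-2.0138)
Δp = p'−p = (-0.8889,-0.4028); α = Δx/Fx = (-2569/2890) / (-2569/578) = 1/5
check: Δy/Fy = (-582/1445) / (-582/289) = 1/5 ✓

α = 1/5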